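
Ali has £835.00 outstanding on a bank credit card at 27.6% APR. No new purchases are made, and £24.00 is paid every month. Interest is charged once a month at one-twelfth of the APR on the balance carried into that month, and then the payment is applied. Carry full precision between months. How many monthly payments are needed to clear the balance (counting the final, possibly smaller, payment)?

71 payments

Monthly rate r = 27.6%/12 = 2.3% = 0.023.
Recurrence: B ← B·(1+r) − £24.00.
Month 1: interest £19.20; balance after payment £830.21.
Month 2: interest £19.09; balance after payment £825.30.
Closed form: n = −ln(1 − rB₀/P)/ln(1+r) = −ln(0.19979)/ln(1.023) ≈ 70.823, so the balance reaches zero during payment 71.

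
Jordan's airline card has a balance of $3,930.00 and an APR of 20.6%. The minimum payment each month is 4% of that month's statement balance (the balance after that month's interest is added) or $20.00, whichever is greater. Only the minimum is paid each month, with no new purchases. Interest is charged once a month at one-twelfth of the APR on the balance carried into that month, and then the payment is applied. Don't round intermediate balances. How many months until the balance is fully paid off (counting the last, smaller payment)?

120 months

Monthly rate r = 20.6%/12 = 1.71667% = 0.0171667.
While 4% of the post-interest balance exceeds $20.00, each month B ← (B·(1+r))·(1 − 0.04), i.e. B shrinks by the factor (1+r)·0.96 = 0.97648.
This holds for months 1–88. Entering month 89 the balance is $483.91; 4% of the post-interest balance is now below $20.00, so the flat $20.00 minimum applies from here.
From month 89 a fixed $20.00 at rate r clears $483.91 in 32 more payments. Total: 88 + 32 = 120 months.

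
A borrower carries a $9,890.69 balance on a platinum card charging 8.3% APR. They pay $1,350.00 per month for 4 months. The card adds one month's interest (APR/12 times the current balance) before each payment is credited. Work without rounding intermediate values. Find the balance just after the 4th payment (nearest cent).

Monthly rate r = 8.3%/12 = 0.691667% = 0.00691667.
Each month: B ← B·(1+r) − $1,350.00.
Month 1: interest $68.41; balance after payment $8,609.10.
Month 2: interest $59.55; balance after payment $7,318.65.
Month 3: interest $50.62; balance after payment $6,019.27.
Month 4: interest $41.63; balance after payment $4,710.90.

$4,710.90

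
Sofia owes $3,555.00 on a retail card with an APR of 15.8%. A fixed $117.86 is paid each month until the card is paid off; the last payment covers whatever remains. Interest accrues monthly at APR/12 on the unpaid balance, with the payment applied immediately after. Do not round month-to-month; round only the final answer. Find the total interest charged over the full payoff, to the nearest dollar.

Monthly rate r = 15.8%/12 = 1.31667% = 0.0131667.
Payoff takes n = ⌈−ln(1 − rB₀/P)/ln(1+r)⌉ = ⌈38.689⌉ = 39 payments; the last is $81.35.
Total paid = 38·$117.86 + $81.35 = $4,560.03.
Total interest = total paid − principal = $4,560.03 − $3,555.00 = $1,005.03.

$1,005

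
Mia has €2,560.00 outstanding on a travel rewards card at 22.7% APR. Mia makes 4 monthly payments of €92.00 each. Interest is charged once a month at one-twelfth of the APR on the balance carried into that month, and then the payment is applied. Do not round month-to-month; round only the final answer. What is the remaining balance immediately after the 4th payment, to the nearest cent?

Monthly rate r = 22.7%/12 = 1.89167% = 0.0189167.
Each month: B ← B·(1+r) − €92.00.
Month 1: interest €48.43; balance after payment €2,516.43.
Month 2: interest €47.60; balance after payment €2,472.03.
Month 3: interest €46.76; balance after payment €2,426.79.
Month 4: interest €45.91; balance after payment €2,380.70.

€2,380.70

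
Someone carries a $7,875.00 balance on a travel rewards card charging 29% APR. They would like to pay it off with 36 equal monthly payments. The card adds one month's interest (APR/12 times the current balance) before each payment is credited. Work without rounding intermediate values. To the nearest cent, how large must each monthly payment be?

$330.01

Monthly rate r = 29%/12 = 2.41667% = 0.0241667.
Level-payment amortization: P = B₀·r / (1 − (1+r)^(−n)) = 7875.00·0.0241667 / (1 − 1.02417^(−36)).
Denominator 1 − (1+r)^(−36) = 0.576691417.
P = 190.312 / 0.576691417 ≈ 330.01.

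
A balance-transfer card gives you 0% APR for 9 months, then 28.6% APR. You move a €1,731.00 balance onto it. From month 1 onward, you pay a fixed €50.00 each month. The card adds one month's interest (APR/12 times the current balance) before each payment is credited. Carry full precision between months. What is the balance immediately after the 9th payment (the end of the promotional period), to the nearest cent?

Promo months 1–9 at r₀ = 0%/12 = 0; months 10+ at r₁ = 28.6%/12 = 0.0238333.
After month 9 (no interest yet): B = €1,731.00 − 9·€50.00 = €1,281.00.

€1,281.00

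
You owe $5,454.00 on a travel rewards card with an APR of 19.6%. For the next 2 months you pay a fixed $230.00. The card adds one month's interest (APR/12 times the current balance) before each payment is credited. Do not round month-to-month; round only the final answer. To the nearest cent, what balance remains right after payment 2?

$5,169.86

Monthly rate r = 19.6%/12 = 1.63333% = 0.0163333.
Each month: B ← B·(1+r) − $230.00.
Month 1: interest $89.08; balance after payment $5,313.08.
Month 2: interest $86.78; balance after payment $5,169.86.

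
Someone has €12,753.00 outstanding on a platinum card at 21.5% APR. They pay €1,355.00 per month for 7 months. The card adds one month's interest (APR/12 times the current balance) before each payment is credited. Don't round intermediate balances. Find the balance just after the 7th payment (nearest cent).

Monthly rate r = 21.5%/12 = 1.79167% = 0.0179167.
Each month: B ← B·(1+r) − €1,355.00.
Month 1: interest €228.49; balance after payment €11,626.49.
Month 2: interest €208.31; balance after payment €10,479.80.
Month 3: interest €187.76; balance after payment €9,312.56.
Month 4: interest €166.85; balance after payment €8,124.41.
Month 5: interest €145.56; balance after payment €6,914.97.
Month 6: interest €123.89; balance after payment €5,683.87.
Month 7: interest €101.84; balance after payment €4,430.70.

€4,430.70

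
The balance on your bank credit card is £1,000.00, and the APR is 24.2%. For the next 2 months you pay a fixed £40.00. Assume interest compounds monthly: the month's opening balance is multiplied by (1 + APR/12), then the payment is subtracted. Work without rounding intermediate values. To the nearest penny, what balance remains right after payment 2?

Monthly rate r = 24.2%/12 = 2.01667% = 0.0201667.
Each month: B ← B·(1+r) − £40.00.
Month 1: interest £20.17; balance after payment £980.17.
Month 2: interest £19.77; balance after payment £959.93.

£959.93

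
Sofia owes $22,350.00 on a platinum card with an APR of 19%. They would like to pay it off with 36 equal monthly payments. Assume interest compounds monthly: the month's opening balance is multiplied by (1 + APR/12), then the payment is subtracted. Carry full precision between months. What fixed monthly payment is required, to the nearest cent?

$819.26

Monthly rate r = 19%/12 = 1.58333% = 0.0158333.
Level-payment amortization: P = B₀·r / (1 − (1+r)^(−n)) = 22350.00·0.0158333 / (1 − 1.01583^(−36)).
Denominator 1 − (1+r)^(−36) = 0.431943602.
P = 353.875 / 0.431943602 ≈ 819.26.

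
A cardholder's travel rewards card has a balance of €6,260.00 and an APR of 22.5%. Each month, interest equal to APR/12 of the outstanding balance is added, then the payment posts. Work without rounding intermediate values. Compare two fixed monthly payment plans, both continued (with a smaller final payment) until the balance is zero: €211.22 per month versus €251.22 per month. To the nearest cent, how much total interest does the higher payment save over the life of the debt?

Monthly rate r = 22.5%/12 = 1.875% = 0.01875.
At €211.22/mo: n = ⌈−ln(1 − rB₀/P)/ln(1+r)⌉ = 44 payments (last €142.23); total interest = total paid − €6,260.00 = €2,964.69.
At €251.22/mo: 34 payments (last €225.06); total interest €2,255.32.
Interest saved = €2,964.69 − €2,255.32 = €709.37.

€709.37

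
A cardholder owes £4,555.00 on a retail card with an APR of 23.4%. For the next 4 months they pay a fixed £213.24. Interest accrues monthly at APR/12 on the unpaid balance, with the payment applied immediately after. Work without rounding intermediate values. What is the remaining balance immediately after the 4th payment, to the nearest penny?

£4,042.58

Monthly rate r = 23.4%/12 = 1.95% = 0.0195.
Each month: B ← B·(1+r) − £213.24.
Month 1: interest £88.82; balance after payment £4,430.58.
Month 2: interest £86.40; balance after payment £4,303.74.
Month 3: interest £83.92; balance after payment £4,174.42.
Month 4: interest £81.40; balance after payment £4,042.58.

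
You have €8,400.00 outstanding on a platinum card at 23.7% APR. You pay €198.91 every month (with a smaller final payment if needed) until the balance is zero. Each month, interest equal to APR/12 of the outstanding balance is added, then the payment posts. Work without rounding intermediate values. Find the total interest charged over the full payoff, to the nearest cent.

€9,866.95

Monthly rate r = 23.7%/12 = 1.975% = 0.01975.
Payoff takes n = ⌈−ln(1 − rB₀/P)/ln(1+r)⌉ = ⌈91.834⌉ = 92 payments; the last is €166.14.
Total paid = 91·€198.91 + €166.14 = €18,266.95.
Total interest = total paid − principal = €18,266.95 − €8,400.00 = €9,866.95.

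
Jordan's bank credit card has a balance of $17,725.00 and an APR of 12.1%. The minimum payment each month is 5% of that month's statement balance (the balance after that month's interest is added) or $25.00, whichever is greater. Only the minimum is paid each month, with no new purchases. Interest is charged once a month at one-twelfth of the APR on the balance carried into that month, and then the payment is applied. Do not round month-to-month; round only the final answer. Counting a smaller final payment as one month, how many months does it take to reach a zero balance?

Monthly rate r = 12.1%/12 = 1.00833% = 0.0100833.
While 5% of the post-interest balance exceeds $25.00, each month B ← (B·(1+r))·(1 − 0.05), i.e. B shrinks by the factor (1+r)·0.95 = 0.95958.
This holds for months 1–87. Entering month 88 the balance is $489.35; 5% of the post-interest balance is now below $25.00, so the flat $25.00 minimum applies from here.
From month 88 a fixed $25.00 at rate r clears $489.35 in 22 more payments. Total: 87 + 22 = 109 months.

109 months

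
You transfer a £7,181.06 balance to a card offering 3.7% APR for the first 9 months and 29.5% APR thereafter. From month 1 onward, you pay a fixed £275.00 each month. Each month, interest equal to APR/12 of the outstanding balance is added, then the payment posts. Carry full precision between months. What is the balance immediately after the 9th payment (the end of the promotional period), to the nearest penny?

Promo months 1–9 at r₀ = 3.7%/12 = 0.00308333; months 10+ at r₁ = 29.5%/12 = 0.0245833.
After month 9: iterate B ← B·(1+r₀) − £275.00 for 9 months → £4,877.06.

£4,877.06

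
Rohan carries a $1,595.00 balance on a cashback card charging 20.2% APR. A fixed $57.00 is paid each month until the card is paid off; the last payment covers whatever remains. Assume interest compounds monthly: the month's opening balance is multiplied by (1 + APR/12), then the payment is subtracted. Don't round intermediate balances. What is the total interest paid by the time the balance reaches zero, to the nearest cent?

$579.58

Monthly rate r = 20.2%/12 = 1.68333% = 0.0168333.
Payoff takes n = ⌈−ln(1 − rB₀/P)/ln(1+r)⌉ = ⌈38.150⌉ = 39 payments; the last is $8.58.
Total paid = 38·$57.00 + $8.58 = $2,174.58.
Total interest = total paid − principal = $2,174.58 − $1,595.00 = $579.58.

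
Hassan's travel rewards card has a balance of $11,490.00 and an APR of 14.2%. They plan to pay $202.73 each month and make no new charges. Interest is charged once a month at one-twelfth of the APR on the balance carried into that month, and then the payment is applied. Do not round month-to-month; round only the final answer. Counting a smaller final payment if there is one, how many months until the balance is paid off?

Monthly rate r = 14.2%/12 = 1.18333% = 0.0118333.
Recurrence: B ← B·(1+r) − $202.73.
Month 1: interest $135.97; balance after payment $11,423.24.
Month 2: interest $135.17; balance after payment $11,355.68.
Closed form: n = −ln(1 − rB₀/P)/ln(1+r) = −ln(0.32933)/ln(1.01183) ≈ 94.416, so the balance reaches zero during payment 95.

95 months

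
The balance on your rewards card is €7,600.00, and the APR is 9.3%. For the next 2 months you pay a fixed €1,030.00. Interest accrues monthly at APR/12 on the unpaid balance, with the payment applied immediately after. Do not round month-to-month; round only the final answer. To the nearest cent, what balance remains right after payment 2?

Monthly rate r = 9.3%/12 = 0.775% = 0.00775.
Each month: B ← B·(1+r) − €1,030.00.
Month 1: interest €58.90; balance after payment €6,628.90.
Month 2: interest €51.37; balance after payment €5,650.27.

€5,650.27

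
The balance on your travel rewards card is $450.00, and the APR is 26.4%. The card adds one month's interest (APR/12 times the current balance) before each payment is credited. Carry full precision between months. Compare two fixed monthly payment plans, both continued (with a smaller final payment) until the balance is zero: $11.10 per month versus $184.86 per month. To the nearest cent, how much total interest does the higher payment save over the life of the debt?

Monthly rate r = 26.4%/12 = 2.2% = 0.022.
At $11.10/mo: n = ⌈−ln(1 − rB₀/P)/ln(1+r)⌉ = 103 payments (last $2.55); total interest = total paid − $450.00 = $684.75.
At $184.86/mo: 3 payments (last $98.35); total interest $18.07.
Interest saved = $684.75 − $18.07 = $666.68.

$666.68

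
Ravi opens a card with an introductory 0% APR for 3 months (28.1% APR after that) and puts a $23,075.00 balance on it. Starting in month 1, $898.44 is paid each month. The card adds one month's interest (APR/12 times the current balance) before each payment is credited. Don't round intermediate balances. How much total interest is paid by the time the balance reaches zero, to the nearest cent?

Promo months 1–3 at r₀ = 0%/12 = 0; months 4+ at r₁ = 28.1%/12 = 0.0234167.
After month 3 (no interest yet): B = $23,075.00 − 3·$898.44 = $20,379.68.
Then at r₁ with $898.44/mo: n₂ = −ln(1 − r₁·B/P)/ln(1+r₁) ≈ 32.73 → 33 more payments.
Total paid = 35·$898.44 + $654.93 = $32,100.33; interest = $32,100.33 − $23,075.00 = $9,025.33.

$9,025.33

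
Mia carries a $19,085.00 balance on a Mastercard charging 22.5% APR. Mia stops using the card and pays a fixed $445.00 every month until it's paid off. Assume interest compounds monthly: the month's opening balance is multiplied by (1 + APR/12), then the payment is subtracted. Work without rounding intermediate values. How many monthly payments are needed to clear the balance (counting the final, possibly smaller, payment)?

88 months

Monthly rate r = 22.5%/12 = 1.875% = 0.01875.
Recurrence: B ← B·(1+r) − $445.00.
Month 1: interest $357.84; balance after payment $18,997.84.
Month 2: interest $356.21; balance after payment $18,909.05.
Closed form: n = −ln(1 − rB₀/P)/ln(1+r) = −ln(0.19586)/ln(1.01875) ≈ 87.766, so the balance reaches zero during payment 88.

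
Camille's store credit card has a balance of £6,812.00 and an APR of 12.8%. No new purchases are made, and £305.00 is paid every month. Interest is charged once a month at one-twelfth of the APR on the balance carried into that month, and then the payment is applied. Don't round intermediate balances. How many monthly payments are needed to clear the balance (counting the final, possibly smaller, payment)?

26 payments

Monthly rate r = 12.8%/12 = 1.06667% = 0.0106667.
Recurrence: B ← B·(1+r) − £305.00.
Month 1: interest £72.66; balance after payment £6,579.66.
Month 2: interest £70.18; balance after payment £6,344.84.
Closed form: n = −ln(1 − rB₀/P)/ln(1+r) = −ln(0.76177)/ln(1.01067) ≈ 25.647, so the balance reaches zero during payment 26.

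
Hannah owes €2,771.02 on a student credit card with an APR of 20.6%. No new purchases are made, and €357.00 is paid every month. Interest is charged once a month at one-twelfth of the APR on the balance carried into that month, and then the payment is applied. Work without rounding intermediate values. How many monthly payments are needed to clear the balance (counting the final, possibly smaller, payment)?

Monthly rate r = 20.6%/12 = 1.71667% = 0.0171667.
Recurrence: B ← B·(1+r) − €357.00.
Month 1: interest €47.57; balance after payment €2,461.59.
Month 2: interest €42.26; balance after payment €2,146.85.
Closed form: n = −ln(1 − rB₀/P)/ln(1+r) = −ln(0.86675)/ln(1.01717) ≈ 8.401, so the balance reaches zero during payment 9.

9 months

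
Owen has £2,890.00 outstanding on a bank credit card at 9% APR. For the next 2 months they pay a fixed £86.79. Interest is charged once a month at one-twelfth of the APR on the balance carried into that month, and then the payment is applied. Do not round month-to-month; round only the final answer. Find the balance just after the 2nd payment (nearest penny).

Monthly rate r = 9%/12 = 0.75% = 0.0075.
Each month: B ← B·(1+r) − £86.79.
Month 1: interest £21.68; balance after payment £2,824.89.
Month 2: interest £21.19; balance after payment £2,759.28.

£2,759.28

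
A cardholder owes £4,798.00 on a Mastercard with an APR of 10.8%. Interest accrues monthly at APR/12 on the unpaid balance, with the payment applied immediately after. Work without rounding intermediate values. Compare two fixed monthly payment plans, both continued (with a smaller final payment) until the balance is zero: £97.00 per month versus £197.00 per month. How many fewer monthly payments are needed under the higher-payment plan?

38 fewer payments

Monthly rate r = 10.8%/12 = 0.9% = 0.009.
At £97.00/mo: n = ⌈−ln(1 − rB₀/P)/ln(1+r)⌉ = 66 payments (last £72.83); total interest = total paid − £4,798.00 = £1,579.83.
At £197.00/mo: 28 payments (last £121.59); total interest £642.59.
Payments saved = 66 − 28 = 38.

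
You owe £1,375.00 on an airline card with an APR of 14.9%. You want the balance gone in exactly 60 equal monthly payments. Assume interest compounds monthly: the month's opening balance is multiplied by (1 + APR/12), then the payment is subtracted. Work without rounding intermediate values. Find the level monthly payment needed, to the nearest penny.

Monthly rate r = 14.9%/12 = 1.24167% = 0.0124167.
Level-payment amortization: P = B₀·r / (1 − (1+r)^(−n)) = 1375.00·0.0124167 / (1 − 1.01242^(−60)).
Denominator 1 − (1+r)^(−60) = 0.523082961.
P = 17.0729 / 0.523082961 ≈ 32.64.

£32.64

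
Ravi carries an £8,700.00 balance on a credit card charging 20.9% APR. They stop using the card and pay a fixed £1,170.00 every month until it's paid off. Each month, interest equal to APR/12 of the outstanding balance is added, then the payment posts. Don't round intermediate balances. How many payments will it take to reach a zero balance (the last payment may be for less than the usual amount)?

9 payments

Monthly rate r = 20.9%/12 = 1.74167% = 0.0174167.
Recurrence: B ← B·(1+r) − £1,170.00.
Month 1: interest £151.53; balance after payment £7,681.52.
Month 2: interest £133.79; balance after payment £6,645.31.
Closed form: n = −ln(1 − rB₀/P)/ln(1+r) = −ln(0.87049)/ln(1.01742) ≈ 8.033, so the balance reaches zero during payment 9.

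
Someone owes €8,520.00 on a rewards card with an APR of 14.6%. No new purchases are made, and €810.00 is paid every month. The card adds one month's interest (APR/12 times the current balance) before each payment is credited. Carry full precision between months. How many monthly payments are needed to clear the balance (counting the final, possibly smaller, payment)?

Monthly rate r = 14.6%/12 = 1.21667% = 0.0121667.
Recurrence: B ← B·(1+r) − €810.00.
Month 1: interest €103.66; balance after payment €7,813.66.
Month 2: interest €95.07; balance after payment €7,098.73.
Closed form: n = −ln(1 − rB₀/P)/ln(1+r) = −ln(0.87202)/ln(1.01217) ≈ 11.323, so the balance reaches zero during payment 12.

12 payments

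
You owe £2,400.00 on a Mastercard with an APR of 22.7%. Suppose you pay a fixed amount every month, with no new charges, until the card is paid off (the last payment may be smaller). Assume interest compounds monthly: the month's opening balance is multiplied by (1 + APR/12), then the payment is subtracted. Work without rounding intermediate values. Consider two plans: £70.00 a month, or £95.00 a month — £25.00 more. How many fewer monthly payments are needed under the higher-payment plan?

21 fewer payments

Monthly rate r = 22.7%/12 = 1.89167% = 0.0189167.
At £70.00/mo: n = ⌈−ln(1 − rB₀/P)/ln(1+r)⌉ = 56 payments (last £56.32); total interest = total paid − £2,400.00 = £1,506.32.
At £95.00/mo: 35 payments (last £64.71); total interest £894.71.
Payments saved = 56 − 35 = 21.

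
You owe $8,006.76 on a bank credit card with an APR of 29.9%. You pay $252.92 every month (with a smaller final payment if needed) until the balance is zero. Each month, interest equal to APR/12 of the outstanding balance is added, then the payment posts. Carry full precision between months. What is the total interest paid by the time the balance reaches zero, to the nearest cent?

$7,972.97

Monthly rate r = 29.9%/12 = 2.49167% = 0.0249167.
Payoff takes n = ⌈−ln(1 − rB₀/P)/ln(1+r)⌉ = ⌈63.179⌉ = 64 payments; the last is $45.77.
Total paid = 63·$252.92 + $45.77 = $15,979.73.
Total interest = total paid − principal = $15,979.73 − $8,006.76 = $7,972.97.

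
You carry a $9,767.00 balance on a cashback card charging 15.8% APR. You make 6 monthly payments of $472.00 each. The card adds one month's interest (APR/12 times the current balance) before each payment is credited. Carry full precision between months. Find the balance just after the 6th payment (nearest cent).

$7,637.57

Monthly rate r = 15.8%/12 = 1.31667% = 0.0131667.
Each month: B ← B·(1+r) − $472.00.
Month 1: interest $128.60; balance after payment $9,423.60.
Month 2: interest $124.08; balance after payment $9,075.68.
Month 3: interest $119.50; balance after payment $8,723.17.
Month 4: interest $114.86; balance after payment $8,366.03.
Month 5: interest $110.15; balance after payment $8,004.18.
Month 6: interest $105.39; balance after payment $7,637.57.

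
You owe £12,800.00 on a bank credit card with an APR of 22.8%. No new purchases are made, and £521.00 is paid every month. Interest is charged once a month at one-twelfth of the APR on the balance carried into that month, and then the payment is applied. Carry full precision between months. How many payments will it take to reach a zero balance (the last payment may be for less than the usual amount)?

34 payments

Monthly rate r = 22.8%/12 = 1.9% = 0.019.
Recurrence: B ← B·(1+r) − £521.00.
Month 1: interest £243.20; balance after payment £12,522.20.
Month 2: interest £237.92; balance after payment £12,239.12.
Closed form: n = −ln(1 − rB₀/P)/ln(1+r) = −ln(0.53321)/ln(1.019) ≈ 33.411, so the balance reaches zero during payment 34.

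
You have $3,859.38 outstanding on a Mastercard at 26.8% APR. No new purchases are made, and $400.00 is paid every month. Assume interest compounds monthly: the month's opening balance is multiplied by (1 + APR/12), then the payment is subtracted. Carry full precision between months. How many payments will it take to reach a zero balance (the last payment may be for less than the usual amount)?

Monthly rate r = 26.8%/12 = 2.23333% = 0.0223333.
Recurrence: B ← B·(1+r) − $400.00.
Month 1: interest $86.19; balance after payment $3,545.57.
Month 2: interest $79.18; balance after payment $3,224.76.
Closed form: n = −ln(1 − rB₀/P)/ln(1+r) = −ln(0.78452)/ln(1.02233) ≈ 10.987, so the balance reaches zero during payment 11.

11 payments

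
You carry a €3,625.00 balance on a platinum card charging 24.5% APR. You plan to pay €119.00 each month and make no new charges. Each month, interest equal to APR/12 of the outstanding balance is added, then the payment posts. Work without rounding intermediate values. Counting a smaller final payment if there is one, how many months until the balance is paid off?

Monthly rate r = 24.5%/12 = 2.04167% = 0.0204167.
Recurrence: B ← B·(1+r) − €119.00.
Month 1: interest €74.01; balance after payment €3,580.01.
Month 2: interest €73.09; balance after payment €3,534.10.
Closed form: n = −ln(1 − rB₀/P)/ln(1+r) = −ln(0.37806)/ln(1.02042) ≈ 48.127, so the balance reaches zero during payment 49.

49 months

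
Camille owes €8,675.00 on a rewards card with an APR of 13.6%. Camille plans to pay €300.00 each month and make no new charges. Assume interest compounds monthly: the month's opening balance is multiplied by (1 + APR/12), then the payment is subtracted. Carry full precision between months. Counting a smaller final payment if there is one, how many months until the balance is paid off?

Monthly rate r = 13.6%/12 = 1.13333% = 0.0113333.
Recurrence: B ← B·(1+r) − €300.00.
Month 1: interest €98.32; balance after payment €8,473.32.
Month 2: interest €96.03; balance after payment €8,269.35.
Closed form: n = −ln(1 − rB₀/P)/ln(1+r) = −ln(0.67228)/ln(1.01133) ≈ 35.235, so the balance reaches zero during payment 36.

36 payments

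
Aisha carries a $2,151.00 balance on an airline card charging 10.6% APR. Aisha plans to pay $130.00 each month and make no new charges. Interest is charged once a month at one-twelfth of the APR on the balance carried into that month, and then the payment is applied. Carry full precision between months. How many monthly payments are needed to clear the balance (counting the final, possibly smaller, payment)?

18 payments

Monthly rate r = 10.6%/12 = 0.883333% = 0.00883333.
Recurrence: B ← B·(1+r) − $130.00.
Month 1: interest $19.00; balance after payment $2,040.00.
Month 2: interest $18.02; balance after payment $1,928.02.
Closed form: n = −ln(1 − rB₀/P)/ln(1+r) = −ln(0.85384)/ln(1.00883) ≈ 17.967, so the balance reaches zero during payment 18.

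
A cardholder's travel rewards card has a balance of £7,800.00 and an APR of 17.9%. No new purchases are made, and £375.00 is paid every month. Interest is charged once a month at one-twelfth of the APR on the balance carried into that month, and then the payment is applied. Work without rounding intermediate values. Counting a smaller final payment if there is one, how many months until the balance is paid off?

26 months

Monthly rate r = 17.9%/12 = 1.49167% = 0.0149167.
Recurrence: B ← B·(1+r) − £375.00.
Month 1: interest £116.35; balance after payment £7,541.35.
Month 2: interest £112.49; balance after payment £7,278.84.
Closed form: n = −ln(1 − rB₀/P)/ln(1+r) = −ln(0.68973)/ln(1.01492) ≈ 25.087, so the balance reaches zero during payment 26.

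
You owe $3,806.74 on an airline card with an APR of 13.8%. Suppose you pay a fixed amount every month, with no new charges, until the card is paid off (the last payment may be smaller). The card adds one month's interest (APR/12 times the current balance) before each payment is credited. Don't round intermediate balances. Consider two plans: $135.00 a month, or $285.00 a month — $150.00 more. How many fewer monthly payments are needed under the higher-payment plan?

Monthly rate r = 13.8%/12 = 1.15% = 0.0115.
At $135.00/mo: n = ⌈−ln(1 − rB₀/P)/ln(1+r)⌉ = 35 payments (last $37.99); total interest = total paid − $3,806.74 = $821.25.
At $285.00/mo: 15 payments (last $167.10); total interest $350.36.
Payments saved = 35 − 15 = 20.

20 fewer payments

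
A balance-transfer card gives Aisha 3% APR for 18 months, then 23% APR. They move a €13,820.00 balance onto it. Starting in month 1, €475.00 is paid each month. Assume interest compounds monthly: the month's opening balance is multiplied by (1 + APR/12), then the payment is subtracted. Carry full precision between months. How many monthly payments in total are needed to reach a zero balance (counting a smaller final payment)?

32 months

Promo months 1–18 at r₀ = 3%/12 = 0.0025; months 19+ at r₁ = 23%/12 = 0.0191667.
After month 18: iterate B ← B·(1+r₀) − €475.00 for 18 months → €5,721.16.
Then at r₁ with €475.00/mo: n₂ = −ln(1 − r₁·B/P)/ln(1+r₁) ≈ 13.83 → 14 more payments.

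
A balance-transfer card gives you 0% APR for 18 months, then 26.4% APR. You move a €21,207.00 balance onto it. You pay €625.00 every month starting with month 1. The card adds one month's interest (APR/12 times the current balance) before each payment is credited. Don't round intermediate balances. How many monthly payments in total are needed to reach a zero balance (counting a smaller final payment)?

Promo months 1–18 at r₀ = 0%/12 = 0; months 19+ at r₁ = 26.4%/12 = 0.022.
After month 18 (no interest yet): B = €21,207.00 − 18·€625.00 = €9,957.00.
Then at r₁ with €625.00/mo: n₂ = −ln(1 − r₁·B/P)/ln(1+r₁) ≈ 19.83 → 20 more payments.

38 payments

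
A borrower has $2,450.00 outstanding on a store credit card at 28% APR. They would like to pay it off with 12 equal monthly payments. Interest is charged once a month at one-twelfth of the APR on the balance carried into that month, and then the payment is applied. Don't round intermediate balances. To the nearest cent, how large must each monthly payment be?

Monthly rate r = 28%/12 = 2.33333% = 0.0233333.
Level-payment amortization: P = B₀·r / (1 − (1+r)^(−n)) = 2450.00·0.0233333 / (1 − 1.02333^(−12)).
Denominator 1 − (1+r)^(−12) = 0.241781196.
P = 57.1667 / 0.241781196 ≈ 236.44.

$236.44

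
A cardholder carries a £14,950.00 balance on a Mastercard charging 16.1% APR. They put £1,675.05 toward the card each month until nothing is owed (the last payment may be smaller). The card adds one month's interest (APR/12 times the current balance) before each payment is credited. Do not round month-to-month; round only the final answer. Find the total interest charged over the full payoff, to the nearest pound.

Monthly rate r = 16.1%/12 = 1.34167% = 0.0134167.
Payoff takes n = ⌈−ln(1 − rB₀/P)/ln(1+r)⌉ = ⌈9.570⌉ = 10 payments; the last is £957.52.
Total paid = 9·£1,675.05 + £957.52 = £16,032.97.
Total interest = total paid − principal = £16,032.97 − £14,950.00 = £1,082.97.

£1,083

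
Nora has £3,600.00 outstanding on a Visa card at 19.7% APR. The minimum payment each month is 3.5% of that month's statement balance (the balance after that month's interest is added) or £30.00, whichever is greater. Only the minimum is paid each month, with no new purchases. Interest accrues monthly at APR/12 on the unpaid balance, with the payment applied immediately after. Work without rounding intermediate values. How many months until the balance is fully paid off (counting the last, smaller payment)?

Monthly rate r = 19.7%/12 = 1.64167% = 0.0164167.
While 3.5% of the post-interest balance exceeds £30.00, each month B ← (B·(1+r))·(1 − 0.035), i.e. B shrinks by the factor (1+r)·0.965 = 0.98084.
This holds for months 1–76. Entering month 77 the balance is £827.62; 3.5% of the post-interest balance is now below £30.00, so the flat £30.00 minimum applies from here.
From month 77 a fixed £30.00 at rate r clears £827.62 in 38 more payments. Total: 76 + 38 = 114 months.

114 months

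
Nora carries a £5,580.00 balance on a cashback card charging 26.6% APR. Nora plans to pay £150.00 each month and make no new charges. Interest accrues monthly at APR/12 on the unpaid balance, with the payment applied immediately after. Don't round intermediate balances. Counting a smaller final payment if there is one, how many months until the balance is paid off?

Monthly rate r = 26.6%/12 = 2.21667% = 0.0221667.
Recurrence: B ← B·(1+r) − £150.00.
Month 1: interest £123.69; balance after payment £5,553.69.
Month 2: interest £123.11; balance after payment £5,526.80.
Closed form: n = −ln(1 − rB₀/P)/ln(1+r) = −ln(0.1754)/ln(1.02217) ≈ 79.394, so the balance reaches zero during payment 80.

80 months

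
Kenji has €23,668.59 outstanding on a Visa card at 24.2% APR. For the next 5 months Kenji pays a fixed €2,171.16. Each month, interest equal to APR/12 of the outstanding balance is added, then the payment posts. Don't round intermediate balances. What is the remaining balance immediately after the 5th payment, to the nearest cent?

Monthly rate r = 24.2%/12 = 2.01667% = 0.0201667.
Each month: B ← B·(1+r) − €2,171.16.
Month 1: interest €477.32; balance after payment €21,974.75.
Month 2: interest €443.16; balance after payment €20,246.74.
Month 3: interest €408.31; balance after payment €18,483.89.
Month 4: interest €372.76; balance after payment €16,685.49.
Month 5: interest €336.49; balance after payment €14,850.82.

€14,850.82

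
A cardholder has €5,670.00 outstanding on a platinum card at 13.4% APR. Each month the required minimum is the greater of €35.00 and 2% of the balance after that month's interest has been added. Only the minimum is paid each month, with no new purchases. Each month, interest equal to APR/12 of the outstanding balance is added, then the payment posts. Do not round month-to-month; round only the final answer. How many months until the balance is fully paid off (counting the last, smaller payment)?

Monthly rate r = 13.4%/12 = 1.11667% = 0.0111667.
While 2% of the post-interest balance exceeds €35.00, each month B ← (B·(1+r))·(1 − 0.02), i.e. B shrinks by the factor (1+r)·0.98 = 0.99094.
This holds for months 1–131. Entering month 132 the balance is €1,721.78; 2% of the post-interest balance is now below €35.00, so the flat €35.00 minimum applies from here.
From month 132 a fixed €35.00 at rate r clears €1,721.78 in 72 more payments. Total: 131 + 72 = 203 months.

203 months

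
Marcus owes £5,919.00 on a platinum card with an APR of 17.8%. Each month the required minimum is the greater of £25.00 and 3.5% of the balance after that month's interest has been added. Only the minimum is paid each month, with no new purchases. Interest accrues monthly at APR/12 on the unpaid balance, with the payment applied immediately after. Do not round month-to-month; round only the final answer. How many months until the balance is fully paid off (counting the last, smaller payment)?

Monthly rate r = 17.8%/12 = 1.48333% = 0.0148333.
While 3.5% of the post-interest balance exceeds £25.00, each month B ← (B·(1+r))·(1 − 0.035), i.e. B shrinks by the factor (1+r)·0.965 = 0.97931.
This holds for months 1–102. Entering month 103 the balance is £701.93; 3.5% of the post-interest balance is now below £25.00, so the flat £25.00 minimum applies from here.
From month 103 a fixed £25.00 at rate r clears £701.93 in 37 more payments. Total: 102 + 37 = 139 months.

139 months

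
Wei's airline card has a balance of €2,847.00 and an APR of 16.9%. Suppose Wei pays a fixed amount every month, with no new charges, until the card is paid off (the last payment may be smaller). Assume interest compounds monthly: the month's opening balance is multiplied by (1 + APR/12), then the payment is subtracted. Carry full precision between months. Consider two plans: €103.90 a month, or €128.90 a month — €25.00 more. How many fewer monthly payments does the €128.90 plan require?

Monthly rate r = 16.9%/12 = 1.40833% = 0.0140833.
At €103.90/mo: n = ⌈−ln(1 − rB₀/P)/ln(1+r)⌉ = 35 payments (last €90.04); total interest = total paid − €2,847.00 = €775.64.
At €128.90/mo: 27 payments (last €83.02); total interest €587.42.
Payments saved = 35 − 27 = 8.

8 fewer payments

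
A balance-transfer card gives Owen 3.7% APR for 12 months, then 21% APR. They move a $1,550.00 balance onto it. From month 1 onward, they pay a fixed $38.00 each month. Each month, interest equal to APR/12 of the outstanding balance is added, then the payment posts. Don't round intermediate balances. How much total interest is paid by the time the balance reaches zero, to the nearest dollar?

Promo months 1–12 at r₀ = 3.7%/12 = 0.00308333; months 13+ at r₁ = 21%/12 = 0.0175.
After month 12: iterate B ← B·(1+r₀) − $38.00 for 12 months → $1,144.52.
Then at r₁ with $38.00/mo: n₂ = −ln(1 − r₁·B/P)/ln(1+r₁) ≈ 43.16 → 44 more payments.
Total paid = 55·$38.00 + $6.27 = $2,096.27; interest = $2,096.27 − $1,550.00 = $546.27.

$546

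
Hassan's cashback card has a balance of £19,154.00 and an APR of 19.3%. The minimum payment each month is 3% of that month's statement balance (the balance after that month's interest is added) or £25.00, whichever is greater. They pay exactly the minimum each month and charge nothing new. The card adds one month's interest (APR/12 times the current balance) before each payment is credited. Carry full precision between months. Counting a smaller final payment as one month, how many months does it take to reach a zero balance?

Monthly rate r = 19.3%/12 = 1.60833% = 0.0160833.
While 3% of the post-interest balance exceeds £25.00, each month B ← (B·(1+r))·(1 − 0.03), i.e. B shrinks by the factor (1+r)·0.97 = 0.9856.
This holds for months 1–218. Entering month 219 the balance is £811.13; 3% of the post-interest balance is now below £25.00, so the flat £25.00 minimum applies from here.
From month 219 a fixed £25.00 at rate r clears £811.13 in 47 more payments. Total: 218 + 47 = 265 months.

265 months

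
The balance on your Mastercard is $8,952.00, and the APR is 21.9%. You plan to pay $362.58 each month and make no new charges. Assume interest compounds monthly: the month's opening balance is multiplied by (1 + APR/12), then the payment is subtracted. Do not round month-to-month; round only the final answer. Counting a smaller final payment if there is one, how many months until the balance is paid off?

34 months

Monthly rate r = 21.9%/12 = 1.825% = 0.01825.
Recurrence: B ← B·(1+r) − $362.58.
Month 1: interest $163.37; balance after payment $8,752.79.
Month 2: interest $159.74; balance after payment $8,549.95.
Closed form: n = −ln(1 − rB₀/P)/ln(1+r) = −ln(0.54941)/ln(1.01825) ≈ 33.115, so the balance reaches zero during payment 34.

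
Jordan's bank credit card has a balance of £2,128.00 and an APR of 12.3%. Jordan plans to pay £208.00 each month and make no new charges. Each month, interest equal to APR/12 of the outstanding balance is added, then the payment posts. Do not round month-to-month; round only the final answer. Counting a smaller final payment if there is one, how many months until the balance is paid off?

Monthly rate r = 12.3%/12 = 1.025% = 0.01025.
Recurrence: B ← B·(1+r) − £208.00.
Month 1: interest £21.81; balance after payment £1,941.81.
Month 2: interest £19.90; balance after payment £1,753.72.
Closed form: n = −ln(1 − rB₀/P)/ln(1+r) = −ln(0.89513)/ln(1.01025) ≈ 10.863, so the balance reaches zero during payment 11.

11 payments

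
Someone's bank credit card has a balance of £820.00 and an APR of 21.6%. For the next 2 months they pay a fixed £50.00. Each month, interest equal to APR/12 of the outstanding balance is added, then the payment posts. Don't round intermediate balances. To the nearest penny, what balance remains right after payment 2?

£748.89

Monthly rate r = 21.6%/12 = 1.8% = 0.018.
Each month: B ← B·(1+r) − £50.00.
Month 1: interest £14.76; balance after payment £784.76.
Month 2: interest £14.13; balance after payment £748.89.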